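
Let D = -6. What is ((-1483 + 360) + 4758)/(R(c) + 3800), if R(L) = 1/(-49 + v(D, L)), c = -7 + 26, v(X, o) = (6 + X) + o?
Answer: 109050/113999 ≈ 0.95659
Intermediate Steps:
v(X, o) = 6 + X + o
c = 19
R(L) = 1/(-49 + L) (R(L) = 1/(-49 + (6 - 6 + L)) = 1/(-49 + L))
((-1483 + 360) + 4758)/(R(c) + 3800) = ((-1483 + 360) + 4758)/(1/(-49 + 19) + 3800) = (-1123 + 4758)/(1/(-30) + 3800) = 3635/(-1/30 + 3800) = 3635/(113999/30) = 3635*(30/113999) = 109050/113999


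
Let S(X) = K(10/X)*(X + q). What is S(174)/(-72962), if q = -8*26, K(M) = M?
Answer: 85/3173847 ≈ 2.6781e-5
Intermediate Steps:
q = -208
S(X) = 10*(-208 + X)/X (S(X) = (10/X)*(X - 208) = (10/X)*(-208 + X) = 10*(-208 + X)/X)
S(174)/(-72962) = (10 - 2080/174)/(-72962) = (10 - 2080*1/174)*(-1/72962) = (10 - 1040/87)*(-1/72962) = -170/87*(-1/72962) = 85/3173847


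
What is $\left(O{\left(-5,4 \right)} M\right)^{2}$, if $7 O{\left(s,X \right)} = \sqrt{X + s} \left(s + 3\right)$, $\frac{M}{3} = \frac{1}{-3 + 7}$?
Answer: $- \frac{9}{196} \approx -0.045918$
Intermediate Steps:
$M = \frac{3}{4}$ ($M = \frac{3}{-3 + 7} = \frac{3}{4} \approx 0.75$)
$O{\left(s,X \right)} = \frac{\sqrt{X + s} \left(3 + s\right)}{7}$ ($O{\left(s,X \right)} = \frac{\sqrt{X + s} \left(s + 3\right)}{7} = \frac{\sqrt{X + s} \left(3 + s\right)}{7}$)
$\left(O{\left(-5,4 \right)} M\right)^{2} = \left(\frac{\sqrt{4 - 5} \left(3 - 5\right)}{7} \cdot \frac{3}{4}\right)^{2} = \left(\frac{1}{7} \sqrt{-1} \left(-2\right) \frac{3}{4}\right)^{2} = \left(\frac{1}{7} i \left(-2\right) \frac{3}{4}\right)^{2} = \left(- \frac{2 i}{7} \cdot \frac{3}{4}\right)^{2} = \left(- \frac{3 i}{14}\right)^{2} = - \frac{9}{196}$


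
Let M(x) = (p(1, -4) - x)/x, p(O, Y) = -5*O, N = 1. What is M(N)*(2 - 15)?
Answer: 78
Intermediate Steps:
M(x) = (-5 - x)/x (M(x) = (-5*1 - x)/x = (-5 - x)/x)
M(N)*(2 - 15) = ((-5 - 1*1)/1)*(2 - 15) = (1*(-5 - 1))*(-13) = (1*(-6))*(-13) = -6*(-13) = 78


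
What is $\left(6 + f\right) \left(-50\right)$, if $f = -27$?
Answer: $1050$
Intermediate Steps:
$\left(6 + f\right) \left(-50\right) = \left(6 - 27\right) \left(-50\right) = \left(-21\right) \left(-50\right) = 1050$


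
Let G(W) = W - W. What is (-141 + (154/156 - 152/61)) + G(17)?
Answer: -678037/4758 ≈ -142.50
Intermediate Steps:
G(W) = 0
(-141 + (154/156 - 152/61)) + G(17) = (-141 + (154/156 - 152/61)) + 0 = (-141 + (154*(1/156) - 152*1/61)) + 0 = (-141 + (77/78 - 152/61)) + 0 = (-141 - 7159/4758) + 0 = -678037/4758 + 0 = -678037/4758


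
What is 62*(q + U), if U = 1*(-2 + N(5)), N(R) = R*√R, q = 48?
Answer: 2852 + 310*√5 ≈ 3545.2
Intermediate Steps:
N(R) = R^(3/2)
U = -2 + 5*√5 (U = 1*(-2 + 5^(3/2)) = 1*(-2 + 5*√5) = -2 + 5*√5 ≈ 9.1803)
62*(q + U) = 62*(48 + (-2 + 5*√5)) = 62*(46 + 5*√5) = 2852 + 310*√5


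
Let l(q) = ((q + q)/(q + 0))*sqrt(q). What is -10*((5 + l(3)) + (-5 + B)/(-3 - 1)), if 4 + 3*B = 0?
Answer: -395/6 - 20*sqrt(3) ≈ -100.47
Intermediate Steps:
B = -4/3 (B = -4/3 + (1/3)*0 = -4/3 + 0 = -4/3 ≈ -1.3333)
l(q) = 2*sqrt(q) (l(q) = ((2*q)/q)*sqrt(q) = 2*sqrt(q))
-10*((5 + l(3)) + (-5 + B)/(-3 - 1)) = -10*((5 + 2*sqrt(3)) + (-5 - 4/3)/(-3 - 1)) = -10*((5 + 2*sqrt(3)) - 19/3/(-4)) = -10*((5 + 2*sqrt(3)) - 19/3*(-1/4)) = -10*((5 + 2*sqrt(3)) + 19/12) = -10*(79/12 + 2*sqrt(3)) = -395/6 - 20*sqrt(3)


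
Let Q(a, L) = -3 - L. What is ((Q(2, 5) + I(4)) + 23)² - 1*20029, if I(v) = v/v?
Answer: -19773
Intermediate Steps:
I(v) = 1
((Q(2, 5) + I(4)) + 23)² - 1*20029 = (((-3 - 1*5) + 1) + 23)² - 1*20029 = (((-3 - 5) + 1) + 23)² - 20029 = ((-8 + 1) + 23)² - 20029 = (-7 + 23)² - 20029 = 16² - 20029 = 256 - 20029 = -19773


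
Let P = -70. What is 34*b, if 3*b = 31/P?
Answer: -527/105 ≈ -5.0191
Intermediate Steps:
b = -31/210 (b = (31/(-70))/3 = (31*(-1/70))/3 = (1/3)*(-31/70) = -31/210 ≈ -0.14762)
34*b = 34*(-31/210) = -527/105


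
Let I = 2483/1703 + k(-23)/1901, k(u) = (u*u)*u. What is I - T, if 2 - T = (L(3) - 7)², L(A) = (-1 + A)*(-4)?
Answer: 54303127/249031 ≈ 218.06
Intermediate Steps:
k(u) = u³ (k(u) = u²*u = u³)
L(A) = 4 - 4*A
I = -1230786/249031 (I = 2483/1703 + (-23)³/1901 = 2483*(1/1703) - 12167*1/1901 = 191/131 - 12167/1901 = -1230786/249031 ≈ -4.9423)
T = -223 (T = 2 - ((4 - 4*3) - 7)² = 2 - ((4 - 12) - 7)² = 2 - (-8 - 7)² = 2 - 1*(-15)² = 2 - 1*225 = 2 - 225 = -223)
I - T = -1230786/249031 - 1*(-223) = -1230786/249031 + 223 = 54303127/249031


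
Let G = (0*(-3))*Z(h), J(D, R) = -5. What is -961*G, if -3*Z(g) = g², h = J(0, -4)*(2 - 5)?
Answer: 0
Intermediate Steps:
h = 15 (h = -5*(2 - 5) = -5*(-3) = 15)
Z(g) = -g²/3
G = 0 (G = (0*(-3))*(-⅓*15²) = 0*(-⅓*225) = 0*(-75) = 0)
-961*G = -961*0 = 0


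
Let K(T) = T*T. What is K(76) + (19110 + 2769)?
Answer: 27655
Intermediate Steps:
K(T) = T²
K(76) + (19110 + 2769) = 76² + (19110 + 2769) = 5776 + 21879 = 27655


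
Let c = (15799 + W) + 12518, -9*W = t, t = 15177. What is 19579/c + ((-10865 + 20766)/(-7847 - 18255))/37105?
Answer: 28443428755289/38688288605660 ≈ 0.73520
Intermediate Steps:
W = -5059/3 (W = -1/9*15177 = -5059/3 ≈ -1686.3)
c = 79892/3 (c = (15799 - 5059/3) + 12518 = 42338/3 + 12518 = 79892/3 ≈ 26631.)
19579/c + ((-10865 + 20766)/(-7847 - 18255))/37105 = 19579/(79892/3) + ((-10865 + 20766)/(-7847 - 18255))/37105 = 19579*(3/79892) + (9901/(-26102))*(1/37105) = 58737/79892 + (9901*(-1/26102))*(1/37105) = 58737/79892 - 9901/26102*1/37105 = 58737/79892 - 9901/968514710 = 28443428755289/38688288605660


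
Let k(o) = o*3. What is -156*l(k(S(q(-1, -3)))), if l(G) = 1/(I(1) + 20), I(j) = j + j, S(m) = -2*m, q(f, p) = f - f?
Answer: -78/11 ≈ -7.0909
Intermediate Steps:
q(f, p) = 0
I(j) = 2*j
k(o) = 3*o
l(G) = 1/22 (l(G) = 1/(2*1 + 20) = 1/(2 + 20) = 1/22)
-156*l(k(S(q(-1, -3)))) = -156*1/22 = -78/11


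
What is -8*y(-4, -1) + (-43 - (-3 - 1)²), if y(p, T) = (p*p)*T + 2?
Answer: 53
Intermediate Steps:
y(p, T) = 2 + T*p² (y(p, T) = p²*T + 2 = T*p² + 2 = 2 + T*p²)
-8*y(-4, -1) + (-43 - (-3 - 1)²) = -8*(2 - 1*(-4)²) + (-43 - (-3 - 1)²) = -8*(2 - 1*16) + (-43 - 1*(-4)²) = -8*(2 - 16) + (-43 - 1*16) = -8*(-14) + (-43 - 16) = 112 - 59 = 53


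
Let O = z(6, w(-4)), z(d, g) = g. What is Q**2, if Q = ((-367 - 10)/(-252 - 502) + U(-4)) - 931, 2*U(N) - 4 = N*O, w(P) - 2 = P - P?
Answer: 3478225/4 ≈ 8.6956e+5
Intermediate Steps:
w(P) = 2 (w(P) = 2 + (P - P) = 2 + 0 = 2)
O = 2
U(N) = 2 + N (U(N) = 2 + (N*2)/2 = 2 + (2*N)/2 = 2 + N)
Q = -1865/2 (Q = ((-367 - 10)/(-252 - 502) + (2 - 4)) - 931 = (-377/(-754) - 2) - 931 = (-377*(-1/754) - 2) - 931 = (1/2 - 2) - 931 = -3/2 - 931 = -1865/2 ≈ -932.50)
Q**2 = (-1865/2)**2 = 3478225/4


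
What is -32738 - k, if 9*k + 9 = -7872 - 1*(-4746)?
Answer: -97169/3 ≈ -32390.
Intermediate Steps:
k = -1045/3 (k = -1 + (-7872 - 1*(-4746))/9 = -1 + (-7872 + 4746)/9 = -1 + (1/9)*(-3126) = -1 - 1042/3 = -1045/3 ≈ -348.33)
-32738 - k = -32738 - 1*(-1045/3) = -32738 + 1045/3 = -97169/3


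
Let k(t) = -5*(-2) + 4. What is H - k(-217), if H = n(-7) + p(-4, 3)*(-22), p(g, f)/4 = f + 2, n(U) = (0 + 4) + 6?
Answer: -444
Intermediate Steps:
n(U) = 10 (n(U) = 4 + 6 = 10)
p(g, f) = 8 + 4*f (p(g, f) = 4*(f + 2) = 4*(2 + f) = 8 + 4*f)
H = -430 (H = 10 + (8 + 4*3)*(-22) = 10 + (8 + 12)*(-22) = 10 + 20*(-22) = 10 - 440 = -430)
k(t) = 14 (k(t) = 10 + 4 = 14)
H - k(-217) = -430 - 1*14 = -430 - 14 = -444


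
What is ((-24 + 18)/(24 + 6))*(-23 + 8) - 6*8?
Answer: -45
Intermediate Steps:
((-24 + 18)/(24 + 6))*(-23 + 8) - 6*8 = -6/30*(-15) - 48 = -6*1/30*(-15) - 48 = -⅕*(-15) - 48 = 3 - 48 = -45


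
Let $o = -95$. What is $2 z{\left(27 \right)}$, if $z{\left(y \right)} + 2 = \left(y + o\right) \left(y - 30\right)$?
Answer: $404$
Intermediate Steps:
$z{\left(y \right)} = -2 + \left(-95 + y\right) \left(-30 + y\right)$ ($z{\left(y \right)} = -2 + \left(y - 95\right) \left(y - 30\right) = -2 + \left(-95 + y\right) \left(-30 + y\right)$)
$2 z{\left(27 \right)} = 2 \left(2848 + 27^{2} - 3375\right) = 2 \left(2848 + 729 - 3375\right) = 2 \cdot 202 = 404$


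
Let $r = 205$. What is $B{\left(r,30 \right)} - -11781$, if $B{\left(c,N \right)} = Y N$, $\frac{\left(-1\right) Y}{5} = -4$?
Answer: $12381$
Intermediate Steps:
$Y = 20$ ($Y = \left(-5\right) \left(-4\right) = 20$)
$B{\left(c,N \right)} = 20 N$
$B{\left(r,30 \right)} - -11781 = 20 \cdot 30 - -11781 = 600 + 11781 = 12381$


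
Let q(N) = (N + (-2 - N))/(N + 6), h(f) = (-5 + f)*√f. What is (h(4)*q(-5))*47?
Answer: 188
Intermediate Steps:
h(f) = √f*(-5 + f)
q(N) = -2/(6 + N)
(h(4)*q(-5))*47 = ((√4*(-5 + 4))*(-2/(6 - 5)))*47 = ((2*(-1))*(-2/1))*47 = -(-4)*47 = -2*(-2)*47 = 4*47 = 188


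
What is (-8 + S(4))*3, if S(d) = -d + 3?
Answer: -27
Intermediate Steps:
S(d) = 3 - d
(-8 + S(4))*3 = (-8 + (3 - 1*4))*3 = (-8 + (3 - 4))*3 = (-8 - 1)*3 = -9*3 = -27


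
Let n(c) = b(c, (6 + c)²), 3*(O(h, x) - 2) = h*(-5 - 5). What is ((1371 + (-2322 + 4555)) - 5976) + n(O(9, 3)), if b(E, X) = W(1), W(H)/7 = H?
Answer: -2365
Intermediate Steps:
W(H) = 7*H
O(h, x) = 2 - 10*h/3 (O(h, x) = 2 + (h*(-5 - 5))/3 = 2 + (h*(-10))/3 = 2 + (-10*h)/3 = 2 - 10*h/3)
b(E, X) = 7 (b(E, X) = 7*1 = 7)
n(c) = 7
((1371 + (-2322 + 4555)) - 5976) + n(O(9, 3)) = ((1371 + (-2322 + 4555)) - 5976) + 7 = ((1371 + 2233) - 5976) + 7 = (3604 - 5976) + 7 = -2372 + 7 = -2365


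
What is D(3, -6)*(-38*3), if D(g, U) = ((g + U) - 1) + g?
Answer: 114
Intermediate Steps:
D(g, U) = -1 + U + 2*g (D(g, U) = ((U + g) - 1) + g = (-1 + U + g) + g = -1 + U + 2*g)
D(3, -6)*(-38*3) = (-1 - 6 + 2*3)*(-38*3) = (-1 - 6 + 6)*(-114) = -1*(-114) = 114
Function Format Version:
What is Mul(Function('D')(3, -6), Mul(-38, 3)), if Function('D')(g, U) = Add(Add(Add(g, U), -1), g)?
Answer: 114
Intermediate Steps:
Function('D')(g, U) = Add(-1, U, Mul(2, g)) (Function('D')(g, U) = Add(Add(Add(U, g), -1), g) = Add(Add(-1, U, g), g) = Add(-1, U, Mul(2, g)))
Mul(Function('D')(3, -6), Mul(-38, 3)) = Mul(Add(-1, -6, Mul(2, 3)), Mul(-38, 3)) = Mul(Add(-1, -6, 6), -114) = Mul(-1, -114) = 114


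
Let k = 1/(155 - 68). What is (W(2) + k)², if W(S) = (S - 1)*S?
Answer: 30625/7569 ≈ 4.0461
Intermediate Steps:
k = 1/87 ≈ 0.011494
W(S) = S*(-1 + S) (W(S) = (-1 + S)*S = S*(-1 + S))
(W(2) + k)² = (2*(-1 + 2) + 1/87)² = (2*1 + 1/87)² = (2 + 1/87)² = (175/87)² = 30625/7569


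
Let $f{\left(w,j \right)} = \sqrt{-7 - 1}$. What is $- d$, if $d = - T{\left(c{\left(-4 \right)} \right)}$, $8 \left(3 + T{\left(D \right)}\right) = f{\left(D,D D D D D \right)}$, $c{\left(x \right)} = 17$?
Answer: $-3 + \frac{i \sqrt{2}}{4} \approx -3.0 + 0.35355 i$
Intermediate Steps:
$f{\left(w,j \right)} = 2 i \sqrt{2}$ ($f{\left(w,j \right)} = \sqrt{-8} = 2 i \sqrt{2}$)
$T{\left(D \right)} = -3 + \frac{i \sqrt{2}}{4}$ ($T{\left(D \right)} = -3 + \frac{2 i \sqrt{2}}{8} = -3 + \frac{i \sqrt{2}}{4}$)
$d = 3 - \frac{i \sqrt{2}}{4}$ ($d = - (-3 + \frac{i \sqrt{2}}{4}) = 3 - \frac{i \sqrt{2}}{4} \approx 3.0 - 0.35355 i$)
$- d = - (3 - \frac{i \sqrt{2}}{4}) = -3 + \frac{i \sqrt{2}}{4}$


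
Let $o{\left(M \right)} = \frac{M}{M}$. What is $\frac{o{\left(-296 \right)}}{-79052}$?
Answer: $- \frac{1}{79052} \approx -1.265 \cdot 10^{-5}$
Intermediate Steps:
$o{\left(M \right)} = 1$
$\frac{o{\left(-296 \right)}}{-79052} = 1 \frac{1}{-79052} = 1 \left(- \frac{1}{79052}\right) = - \frac{1}{79052}$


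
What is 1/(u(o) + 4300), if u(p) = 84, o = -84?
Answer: 1/4384 ≈ 0.00022810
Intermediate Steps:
1/(u(o) + 4300) = 1/(84 + 4300) = 1/4384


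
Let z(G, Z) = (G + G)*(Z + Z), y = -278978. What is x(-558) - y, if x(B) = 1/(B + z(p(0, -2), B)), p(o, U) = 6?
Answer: 3891743099/13950 ≈ 2.7898e+5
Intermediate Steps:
z(G, Z) = 4*G*Z (z(G, Z) = (2*G)*(2*Z) = 4*G*Z)
x(B) = 1/(25*B) (x(B) = 1/(B + 4*6*B) = 1/(B + 24*B) = 1/(25*B))
x(-558) - y = (1/25)/(-558) - 1*(-278978) = (1/25)*(-1/558) + 278978 = -1/13950 + 278978 = 3891743099/13950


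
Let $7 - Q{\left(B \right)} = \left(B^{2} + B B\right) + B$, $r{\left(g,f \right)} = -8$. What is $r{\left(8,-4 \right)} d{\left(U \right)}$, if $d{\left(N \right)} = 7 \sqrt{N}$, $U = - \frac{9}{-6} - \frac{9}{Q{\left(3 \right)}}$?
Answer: $- 8 \sqrt{105} \approx -81.976$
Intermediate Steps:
$Q{\left(B \right)} = 7 - B - 2 B^{2}$ ($Q{\left(B \right)} = 7 - \left(\left(B^{2} + B B\right) + B\right) = 7 - \left(\left(B^{2} + B^{2}\right) + B\right) = 7 - \left(2 B^{2} + B\right) = 7 - \left(B + 2 B^{2}\right) = 7 - B - 2 B^{2}$)
$U = \frac{15}{7}$ ($U = - \frac{9}{-6} - \frac{9}{7 - 3 - 2 \cdot 3^{2}} = \left(-9\right) \left(- \frac{1}{6}\right) - \frac{9}{7 - 3 - 18} = \frac{3}{2} - \frac{9}{7 - 3 - 18} = \frac{3}{2} - \frac{9}{-14} = \frac{3}{2} - - \frac{9}{14} = \frac{3}{2} + \frac{9}{14} = \frac{15}{7} \approx 2.1429$)
$r{\left(8,-4 \right)} d{\left(U \right)} = - 8 \cdot 7 \sqrt{\frac{15}{7}} = - 8 \cdot 7 \frac{\sqrt{105}}{7} = - 8 \sqrt{105}$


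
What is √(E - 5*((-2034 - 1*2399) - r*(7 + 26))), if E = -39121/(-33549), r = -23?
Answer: √20677397786799/33549 ≈ 135.54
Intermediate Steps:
E = 39121/33549 (E = -39121*(-1/33549) = 39121/33549 ≈ 1.1661)
√(E - 5*((-2034 - 1*2399) - r*(7 + 26))) = √(39121/33549 - 5*((-2034 - 1*2399) - (-23)*(7 + 26))) = √(39121/33549 - 5*((-2034 - 2399) - (-23)*33)) = √(39121/33549 - 5*(-4433 - 1*(-759))) = √(39121/33549 - 5*(-4433 + 759)) = √(39121/33549 - 5*(-3674)) = √(39121/33549 + 18370) = √(616334251/33549) = √20677397786799/33549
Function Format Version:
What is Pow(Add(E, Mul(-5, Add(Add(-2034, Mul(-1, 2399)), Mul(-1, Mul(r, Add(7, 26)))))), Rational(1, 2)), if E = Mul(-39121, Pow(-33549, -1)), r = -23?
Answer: Mul(Rational(1, 33549), Pow(20677397786799, Rational(1, 2))) ≈ 135.54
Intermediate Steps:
E = Rational(39121, 33549) (E = Mul(-39121, Rational(-1, 33549)) = Rational(39121, 33549) ≈ 1.1661)
Pow(Add(E, Mul(-5, Add(Add(-2034, Mul(-1, 2399)), Mul(-1, Mul(r, Add(7, 26)))))), Rational(1, 2)) = Pow(Add(Rational(39121, 33549), Mul(-5, Add(Add(-2034, Mul(-1, 2399)), Mul(-1, Mul(-23, Add(7, 26)))))), Rational(1, 2)) = Pow(Add(Rational(39121, 33549), Mul(-5, Add(Add(-2034, -2399), Mul(-1, Mul(-23, 33))))), Rational(1, 2)) = Pow(Add(Rational(39121, 33549), Mul(-5, Add(-4433, Mul(-1, -759)))), Rational(1, 2)) = Pow(Add(Rational(39121, 33549), Mul(-5, Add(-4433, 759))), Rational(1, 2)) = Pow(Add(Rational(39121, 33549), Mul(-5, -3674)), Rational(1, 2)) = Pow(Add(Rational(39121, 33549), 18370), Rational(1, 2)) = Pow(Rational(616334251, 33549), Rational(1, 2)) = Mul(Rational(1, 33549), Pow(20677397786799, Rational(1, 2)))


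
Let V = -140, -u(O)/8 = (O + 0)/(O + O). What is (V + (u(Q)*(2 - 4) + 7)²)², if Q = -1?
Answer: 7225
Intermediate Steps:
u(O) = -4 (u(O) = -8*(O + 0)/(O + O) = -8*O/(2*O) = -8*O*1/(2*O) = -8*½ = -4)
(V + (u(Q)*(2 - 4) + 7)²)² = (-140 + (-4*(2 - 4) + 7)²)² = (-140 + (-4*(-2) + 7)²)² = (-140 + (8 + 7)²)² = (-140 + 15²)² = (-140 + 225)² = 85² = 7225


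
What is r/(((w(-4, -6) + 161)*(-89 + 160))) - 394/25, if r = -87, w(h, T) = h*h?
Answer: -1651191/104725 ≈ -15.767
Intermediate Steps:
w(h, T) = h²
r/(((w(-4, -6) + 161)*(-89 + 160))) - 394/25 = -87*1/((-89 + 160)*((-4)² + 161)) - 394/25 = -87*1/(71*(16 + 161)) - 394*1/25 = -87/(177*71) - 394/25 = -87/12567 - 394/25 = -87*1/12567 - 394/25 = -29/4189 - 394/25 = -1651191/104725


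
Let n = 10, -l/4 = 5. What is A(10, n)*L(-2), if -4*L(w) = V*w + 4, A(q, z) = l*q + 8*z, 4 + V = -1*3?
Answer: 540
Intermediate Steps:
l = -20 (l = -4*5 = -20)
V = -7 (V = -4 - 1*3 = -4 - 3 = -7)
A(q, z) = -20*q + 8*z
L(w) = -1 + 7*w/4 (L(w) = -(-7*w + 4)/4 = -(4 - 7*w)/4 = -1 + 7*w/4)
A(10, n)*L(-2) = (-20*10 + 8*10)*(-1 + (7/4)*(-2)) = (-200 + 80)*(-1 - 7/2) = -120*(-9/2) = 540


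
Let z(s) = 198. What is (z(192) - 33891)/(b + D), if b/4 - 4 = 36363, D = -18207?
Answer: -33693/127261 ≈ -0.26476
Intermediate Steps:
b = 145468 (b = 16 + 4*36363 = 16 + 145452 = 145468)
(z(192) - 33891)/(b + D) = (198 - 33891)/(145468 - 18207) = -33693/127261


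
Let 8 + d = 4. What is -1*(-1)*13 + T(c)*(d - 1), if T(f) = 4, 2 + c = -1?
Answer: -7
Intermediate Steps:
c = -3 (c = -2 - 1 = -3)
d = -4 (d = -8 + 4 = -4)
-1*(-1)*13 + T(c)*(d - 1) = -1*(-1)*13 + 4*(-4 - 1) = 1*13 + 4*(-5) = 13 - 20 = -7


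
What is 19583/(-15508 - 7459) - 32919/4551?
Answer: -281724302/34840939 ≈ -8.0860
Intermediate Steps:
19583/(-15508 - 7459) - 32919/4551 = 19583/(-22967) - 32919*1/4551 = 19583*(-1/22967) - 10973/1517 = -19583/22967 - 10973/1517 = -281724302/34840939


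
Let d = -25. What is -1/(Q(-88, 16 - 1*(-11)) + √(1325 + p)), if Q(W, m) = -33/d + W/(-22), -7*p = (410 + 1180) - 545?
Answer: 23275/5019927 - 625*√57610/5019927 ≈ -0.025247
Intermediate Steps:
p = -1045/7 (p = -((410 + 1180) - 545)/7 = -(1590 - 545)/7 = -⅐*1045 = -1045/7 ≈ -149.29)
Q(W, m) = 33/25 - W/22 (Q(W, m) = -33/(-25) + W/(-22) = -33*(-1/25) + W*(-1/22) = 33/25 - W/22)
-1/(Q(-88, 16 - 1*(-11)) + √(1325 + p)) = -1/((33/25 - 1/22*(-88)) + √(1325 - 1045/7)) = -1/((33/25 + 4) + √(8230/7)) = -1/(133/25 + √57610/7)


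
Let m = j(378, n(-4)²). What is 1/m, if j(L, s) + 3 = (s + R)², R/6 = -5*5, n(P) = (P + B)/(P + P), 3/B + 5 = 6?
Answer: 4096/92128513 ≈ 4.4460e-5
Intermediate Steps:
B = 3 (B = 3/(-5 + 6) = 3/1 = 3*1 = 3)
n(P) = (3 + P)/(2*P) (n(P) = (P + 3)/(P + P) = (3 + P)/((2*P)) = (3 + P)*(1/(2*P)) = (3 + P)/(2*P))
R = -150 (R = 6*(-5*5) = 6*(-25) = -150)
j(L, s) = -3 + (-150 + s)² (j(L, s) = -3 + (s - 150)² = -3 + (-150 + s)²)
m = 92128513/4096 (m = -3 + (-150 + ((½)*(3 - 4)/(-4))²)² = -3 + (-150 + ((½)*(-¼)*(-1))²)² = -3 + (-150 + (⅛)²)² = -3 + (-150 + 1/64)² = -3 + (-9599/64)² = -3 + 92140801/4096 = 92128513/4096 ≈ 22492.)
1/m = 1/(92128513/4096) = 4096/92128513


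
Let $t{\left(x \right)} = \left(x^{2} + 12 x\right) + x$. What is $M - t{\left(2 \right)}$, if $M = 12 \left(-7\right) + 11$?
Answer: $-103$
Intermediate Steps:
$t{\left(x \right)} = x^{2} + 13 x$
$M = -73$ ($M = -84 + 11 = -73$)
$M - t{\left(2 \right)} = -73 - 2 \left(13 + 2\right) = -73 - 2 \cdot 15 = -73 - 30 = -103$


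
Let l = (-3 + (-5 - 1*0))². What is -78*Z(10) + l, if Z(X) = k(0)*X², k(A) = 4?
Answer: -31136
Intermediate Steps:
Z(X) = 4*X²
l = 64 (l = (-3 + (-5 + 0))² = (-3 - 5)² = (-8)² = 64)
-78*Z(10) + l = -312*10² + 64 = -312*100 + 64 = -78*400 + 64 = -31200 + 64 = -31136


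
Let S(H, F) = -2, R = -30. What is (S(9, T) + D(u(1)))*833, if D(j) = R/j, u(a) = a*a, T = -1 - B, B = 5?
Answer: -26656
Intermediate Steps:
T = -6 (T = -1 - 1*5 = -1 - 5 = -6)
u(a) = a**2
D(j) = -30/j
(S(9, T) + D(u(1)))*833 = (-2 - 30/(1**2))*833 = (-2 - 30/1)*833 = (-2 - 30*1)*833 = (-2 - 30)*833 = -32*833 = -26656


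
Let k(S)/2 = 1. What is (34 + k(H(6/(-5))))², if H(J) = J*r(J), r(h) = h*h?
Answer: 1296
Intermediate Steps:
r(h) = h²
H(J) = J³ (H(J) = J*J² = J³)
k(S) = 2 (k(S) = 2*1 = 2)
(34 + k(H(6/(-5))))² = (34 + 2)² = 36² = 1296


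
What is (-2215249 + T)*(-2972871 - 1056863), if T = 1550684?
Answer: 2678020175710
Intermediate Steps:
(-2215249 + T)*(-2972871 - 1056863) = (-2215249 + 1550684)*(-2972871 - 1056863) = -664565*(-4029734) = 2678020175710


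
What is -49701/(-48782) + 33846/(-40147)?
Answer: 344270475/1958450954 ≈ 0.17579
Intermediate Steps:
-49701/(-48782) + 33846/(-40147) = -49701*(-1/48782) + 33846*(-1/40147) = 49701/48782 - 33846/40147 = 344270475/1958450954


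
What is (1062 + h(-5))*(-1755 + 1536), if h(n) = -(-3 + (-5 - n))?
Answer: -233235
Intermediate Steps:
h(n) = 8 + n (h(n) = -(-8 - n) = 8 + n)
(1062 + h(-5))*(-1755 + 1536) = (1062 + (8 - 5))*(-1755 + 1536) = (1062 + 3)*(-219) = 1065*(-219) = -233235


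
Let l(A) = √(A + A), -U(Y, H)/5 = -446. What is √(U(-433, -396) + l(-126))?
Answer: √(2230 + 6*I*√7) ≈ 47.223 + 0.1681*I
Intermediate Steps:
U(Y, H) = 2230 (U(Y, H) = -5*(-446) = 2230)
l(A) = √2*√A (l(A) = √(2*A) = √2*√A)
√(U(-433, -396) + l(-126)) = √(2230 + √2*√(-126)) = √(2230 + √2*(3*I*√14)) = √(2230 + 6*I*√7)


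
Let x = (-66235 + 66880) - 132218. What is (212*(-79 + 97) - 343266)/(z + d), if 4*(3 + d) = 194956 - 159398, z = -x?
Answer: -678900/280919 ≈ -2.4167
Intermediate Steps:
x = -131573 (x = 645 - 132218 = -131573)
z = 131573 (z = -1*(-131573) = 131573)
d = 17773/2 (d = -3 + (194956 - 159398)/4 = -3 + (¼)*35558 = -3 + 17779/2 = 17773/2 ≈ 8886.5)
(212*(-79 + 97) - 343266)/(z + d) = (212*(-79 + 97) - 343266)/(131573 + 17773/2) = (212*18 - 343266)/(280919/2) = (3816 - 343266)*(2/280919) = -339450*2/280919 = -678900/280919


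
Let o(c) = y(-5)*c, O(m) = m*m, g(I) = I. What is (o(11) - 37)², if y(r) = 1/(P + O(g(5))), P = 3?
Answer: 1050625/784 ≈ 1340.1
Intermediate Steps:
O(m) = m²
y(r) = 1/28 (y(r) = 1/(3 + 5²) = 1/(3 + 25) = 1/28)
o(c) = c/28
(o(11) - 37)² = ((1/28)*11 - 37)² = (11/28 - 37)² = (-1025/28)² = 1050625/784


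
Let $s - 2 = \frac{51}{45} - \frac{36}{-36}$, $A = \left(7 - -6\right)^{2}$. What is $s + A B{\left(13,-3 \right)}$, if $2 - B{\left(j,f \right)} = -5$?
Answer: $\frac{17807}{15} \approx 1187.1$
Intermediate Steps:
$B{\left(j,f \right)} = 7$ ($B{\left(j,f \right)} = 2 - -5 = 2 + 5 = 7$)
$A = 169$ ($A = \left(7 + 6\right)^{2} = 13^{2} = 169$)
$s = \frac{62}{15}$ ($s = 2 + \left(\frac{51}{45} - \frac{36}{-36}\right) = 2 + \left(51 \cdot \frac{1}{45} - -1\right) = 2 + \left(\frac{17}{15} + 1\right) = 2 + \frac{32}{15} = \frac{62}{15} \approx 4.1333$)
$s + A B{\left(13,-3 \right)} = \frac{62}{15} + 169 \cdot 7 = \frac{62}{15} + 1183 = \frac{17807}{15}$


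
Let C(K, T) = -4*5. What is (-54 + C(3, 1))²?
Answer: 5476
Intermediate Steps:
C(K, T) = -20
(-54 + C(3, 1))² = (-54 - 20)² = (-74)² = 5476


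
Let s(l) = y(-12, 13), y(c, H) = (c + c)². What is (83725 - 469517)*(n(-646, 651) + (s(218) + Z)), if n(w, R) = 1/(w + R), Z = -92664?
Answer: 177633682688/5 ≈ 3.5527e+10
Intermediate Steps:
n(w, R) = 1/(R + w)
y(c, H) = 4*c² (y(c, H) = (2*c)² = 4*c²)
s(l) = 576 (s(l) = 4*(-12)² = 4*144 = 576)
(83725 - 469517)*(n(-646, 651) + (s(218) + Z)) = (83725 - 469517)*(1/(651 - 646) + (576 - 92664)) = -385792*(1/5 - 92088) = -385792*(⅕ - 92088) = -385792*(-460439/5) = 177633682688/5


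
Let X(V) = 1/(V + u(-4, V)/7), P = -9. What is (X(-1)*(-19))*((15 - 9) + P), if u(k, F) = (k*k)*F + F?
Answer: -133/8 ≈ -16.625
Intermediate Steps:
u(k, F) = F + F*k² (u(k, F) = k²*F + F = F*k² + F = F + F*k²)
X(V) = 7/(24*V) (X(V) = 1/(V + (V*(1 + (-4)²))/7) = 1/(V + (V*(1 + 16))*(⅐)) = 1/(V + (V*17)*(⅐)) = 1/(V + (17*V)*(⅐)) = 1/(V + 17*V/7) = 1/(24*V/7) = 7/(24*V))
(X(-1)*(-19))*((15 - 9) + P) = (((7/24)/(-1))*(-19))*((15 - 9) - 9) = (((7/24)*(-1))*(-19))*(6 - 9) = -7/24*(-19)*(-3) = (133/24)*(-3) = -133/8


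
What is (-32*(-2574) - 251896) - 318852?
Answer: -488380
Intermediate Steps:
(-32*(-2574) - 251896) - 318852 = (82368 - 251896) - 318852 = -169528 - 318852 = -488380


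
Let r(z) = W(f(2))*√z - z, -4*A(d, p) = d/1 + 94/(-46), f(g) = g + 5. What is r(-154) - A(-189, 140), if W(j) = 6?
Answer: 4887/46 + 6*I*√154 ≈ 106.24 + 74.458*I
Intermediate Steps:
f(g) = 5 + g
A(d, p) = 47/92 - d/4 (A(d, p) = -(d/1 + 94/(-46))/4 = -(d*1 + 94*(-1/46))/4 = -(d - 47/23)/4 = -(-47/23 + d)/4 = 47/92 - d/4)
r(z) = -z + 6*√z (r(z) = 6*√z - z = -z + 6*√z)
r(-154) - A(-189, 140) = (-1*(-154) + 6*√(-154)) - (47/92 - ¼*(-189)) = (154 + 6*(I*√154)) - (47/92 + 189/4) = (154 + 6*I*√154) - 1*2197/46 = (154 + 6*I*√154) - 2197/46 = 4887/46 + 6*I*√154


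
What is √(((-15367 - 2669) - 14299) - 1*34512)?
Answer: I*√66847 ≈ 258.55*I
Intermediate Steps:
√(((-15367 - 2669) - 14299) - 1*34512) = √((-18036 - 14299) - 34512) = √(-32335 - 34512) = √(-66847) = I*√66847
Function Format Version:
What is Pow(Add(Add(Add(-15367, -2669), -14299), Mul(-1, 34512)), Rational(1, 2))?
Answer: Mul(I, Pow(66847, Rational(1, 2))) ≈ Mul(258.55, I)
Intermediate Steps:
Pow(Add(Add(Add(-15367, -2669), -14299), Mul(-1, 34512)), Rational(1, 2)) = Pow(Add(Add(-18036, -14299), -34512), Rational(1, 2)) = Pow(Add(-32335, -34512), Rational(1, 2)) = Pow(-66847, Rational(1, 2)) = Mul(I, Pow(66847, Rational(1, 2)))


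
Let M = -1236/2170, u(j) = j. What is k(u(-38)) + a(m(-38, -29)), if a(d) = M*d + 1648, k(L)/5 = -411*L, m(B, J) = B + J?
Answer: 86557136/1085 ≈ 79776.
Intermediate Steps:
M = -618/1085 (M = -1236*1/2170 = -618/1085 ≈ -0.56958)
k(L) = -2055*L (k(L) = 5*(-411*L) = -2055*L)
a(d) = 1648 - 618*d/1085 (a(d) = -618*d/1085 + 1648 = 1648 - 618*d/1085)
k(u(-38)) + a(m(-38, -29)) = -2055*(-38) + (1648 - 618*(-38 - 29)/1085) = 78090 + (1648 - 618/1085*(-67)) = 78090 + (1648 + 41406/1085) = 78090 + 1829486/1085 = 86557136/1085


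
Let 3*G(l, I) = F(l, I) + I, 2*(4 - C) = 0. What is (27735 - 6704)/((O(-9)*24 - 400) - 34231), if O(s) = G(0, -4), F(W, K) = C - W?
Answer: -21031/34631 ≈ -0.60729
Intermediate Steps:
C = 4 (C = 4 - ½*0 = 4 + 0 = 4)
F(W, K) = 4 - W
G(l, I) = 4/3 - l/3 + I/3 (G(l, I) = ((4 - l) + I)/3 = (4 + I - l)/3 = 4/3 - l/3 + I/3)
O(s) = 0 (O(s) = 4/3 - ⅓*0 + (⅓)*(-4) = 4/3 + 0 - 4/3 = 0)
(27735 - 6704)/((O(-9)*24 - 400) - 34231) = (27735 - 6704)/((0*24 - 400) - 34231) = 21031/((0 - 400) - 34231) = 21031/(-400 - 34231) = 21031/(-34631) = 21031*(-1/34631) = -21031/34631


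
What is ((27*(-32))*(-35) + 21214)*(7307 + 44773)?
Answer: 2679724320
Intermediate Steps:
((27*(-32))*(-35) + 21214)*(7307 + 44773) = (-864*(-35) + 21214)*52080 = (30240 + 21214)*52080 = 51454*52080 = 2679724320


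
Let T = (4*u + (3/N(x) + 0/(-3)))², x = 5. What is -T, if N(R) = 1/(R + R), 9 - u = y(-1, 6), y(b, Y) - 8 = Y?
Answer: -100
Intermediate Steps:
y(b, Y) = 8 + Y
u = -5 (u = 9 - (8 + 6) = 9 - 1*14 = 9 - 14 = -5)
N(R) = 1/(2*R)
T = 100 (T = (4*(-5) + (3/(((½)/5)) + 0/(-3)))² = (-20 + (3/(((½)*(⅕))) + 0*(-⅓)))² = (-20 + (3/(⅒) + 0))² = (-20 + (3*10 + 0))² = (-20 + (30 + 0))² = (-20 + 30)² = 10² = 100)
-T = -1*100 = -100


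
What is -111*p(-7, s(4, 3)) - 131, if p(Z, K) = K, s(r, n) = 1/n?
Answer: -168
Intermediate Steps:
-111*p(-7, s(4, 3)) - 131 = -111/3 - 131 = -111*1/3 - 131 = -37 - 131 = -168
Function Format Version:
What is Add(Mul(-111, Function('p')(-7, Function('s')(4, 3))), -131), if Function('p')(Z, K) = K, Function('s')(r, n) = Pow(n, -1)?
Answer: -168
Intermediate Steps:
Add(Mul(-111, Function('p')(-7, Function('s')(4, 3))), -131) = Add(Mul(-111, Pow(3, -1)), -131) = Add(Mul(-111, Rational(1, 3)), -131) = Add(-37, -131) = -168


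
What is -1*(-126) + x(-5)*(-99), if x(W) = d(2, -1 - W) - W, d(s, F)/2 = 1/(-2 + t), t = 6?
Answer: -837/2 ≈ -418.50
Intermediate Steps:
d(s, F) = 1/2 (d(s, F) = 2/(-2 + 6) = 2/4 = 2*(1/4) = 1/2)
x(W) = 1/2 - W
-1*(-126) + x(-5)*(-99) = -1*(-126) + (1/2 - 1*(-5))*(-99) = 126 + (1/2 + 5)*(-99) = 126 + (11/2)*(-99) = 126 - 1089/2 = -837/2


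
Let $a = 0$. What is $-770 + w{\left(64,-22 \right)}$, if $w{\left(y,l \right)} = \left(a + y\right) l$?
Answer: $-2178$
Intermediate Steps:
$w{\left(y,l \right)} = l y$ ($w{\left(y,l \right)} = \left(0 + y\right) l = y l = l y$)
$-770 + w{\left(64,-22 \right)} = -770 - 1408 = -2178$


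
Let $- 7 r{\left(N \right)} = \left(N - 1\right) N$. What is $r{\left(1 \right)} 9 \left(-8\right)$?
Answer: $0$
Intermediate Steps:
$r{\left(N \right)} = - \frac{N \left(-1 + N\right)}{7}$ ($r{\left(N \right)} = - \frac{\left(N - 1\right) N}{7} = - \frac{\left(-1 + N\right) N}{7} = - \frac{N \left(-1 + N\right)}{7}$)
$r{\left(1 \right)} 9 \left(-8\right) = \frac{1}{7} \cdot 1 \left(1 - 1\right) 9 \left(-8\right) = \frac{1}{7} \cdot 1 \cdot 0 \cdot 9 \left(-8\right) = 0 \cdot 9 \left(-8\right) = 0 \left(-8\right) = 0$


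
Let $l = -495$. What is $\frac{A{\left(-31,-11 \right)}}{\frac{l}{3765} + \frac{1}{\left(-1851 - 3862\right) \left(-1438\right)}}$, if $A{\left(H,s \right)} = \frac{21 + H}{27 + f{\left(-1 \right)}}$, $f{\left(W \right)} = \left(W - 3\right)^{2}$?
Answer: $\frac{20620387940}{11657491393} \approx 1.7689$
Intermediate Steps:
$f{\left(W \right)} = \left(-3 + W\right)^{2}$
$A{\left(H,s \right)} = \frac{21}{43} + \frac{H}{43}$ ($A{\left(H,s \right)} = \frac{21 + H}{27 + \left(-3 - 1\right)^{2}} = \frac{21 + H}{27 + \left(-4\right)^{2}} = \frac{21 + H}{27 + 16} = \frac{21 + H}{43} = \left(21 + H\right) \frac{1}{43} = \frac{21}{43} + \frac{H}{43}$)
$\frac{A{\left(-31,-11 \right)}}{\frac{l}{3765} + \frac{1}{\left(-1851 - 3862\right) \left(-1438\right)}} = \frac{\frac{21}{43} + \frac{1}{43} \left(-31\right)}{- \frac{495}{3765} + \frac{1}{\left(-1851 - 3862\right) \left(-1438\right)}} = \frac{\frac{21}{43} - \frac{31}{43}}{\left(-495\right) \frac{1}{3765} + \frac{1}{-5713} \left(- \frac{1}{1438}\right)} = - \frac{10}{43 \left(- \frac{33}{251} - - \frac{1}{8215294}\right)} = - \frac{10}{43 \left(- \frac{33}{251} + \frac{1}{8215294}\right)} = - \frac{10}{43 \left(- \frac{271104451}{2062038794}\right)} = \left(- \frac{10}{43}\right) \left(- \frac{2062038794}{271104451}\right) = \frac{20620387940}{11657491393}$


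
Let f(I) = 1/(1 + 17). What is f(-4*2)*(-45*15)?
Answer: -75/2 ≈ -37.500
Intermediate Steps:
f(I) = 1/18
f(-4*2)*(-45*15) = (-45*15)/18 = (1/18)*(-675) = -75/2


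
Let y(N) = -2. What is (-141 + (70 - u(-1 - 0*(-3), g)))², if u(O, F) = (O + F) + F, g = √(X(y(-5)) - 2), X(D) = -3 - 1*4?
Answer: 4864 + 840*I ≈ 4864.0 + 840.0*I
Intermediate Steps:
X(D) = -7 (X(D) = -3 - 4 = -7)
g = 3*I (g = √(-7 - 2) = √(-9) = 3*I ≈ 3.0*I)
u(O, F) = O + 2*F (u(O, F) = (F + O) + F = O + 2*F)
(-141 + (70 - u(-1 - 0*(-3), g)))² = (-141 + (70 - ((-1 - 0*(-3)) + 2*(3*I))))² = (-141 + (70 - ((-1 - 1*0) + 6*I)))² = (-141 + (70 - ((-1 + 0) + 6*I)))² = (-141 + (70 - (-1 + 6*I)))² = (-141 + (70 + (1 - 6*I)))² = (-141 + (71 - 6*I))² = (-70 - 6*I)²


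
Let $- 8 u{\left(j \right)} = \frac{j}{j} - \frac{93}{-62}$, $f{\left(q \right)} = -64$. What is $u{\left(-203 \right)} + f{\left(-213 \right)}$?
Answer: $- \frac{1029}{16} \approx -64.313$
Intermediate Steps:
$u{\left(j \right)} = - \frac{5}{16}$ ($u{\left(j \right)} = - \frac{\frac{j}{j} - \frac{93}{-62}}{8} = - \frac{1 - - \frac{3}{2}}{8} = - \frac{1 + \frac{3}{2}}{8} = \left(- \frac{1}{8}\right) \frac{5}{2} = - \frac{5}{16}$)
$u{\left(-203 \right)} + f{\left(-213 \right)} = - \frac{5}{16} - 64 = - \frac{1029}{16}$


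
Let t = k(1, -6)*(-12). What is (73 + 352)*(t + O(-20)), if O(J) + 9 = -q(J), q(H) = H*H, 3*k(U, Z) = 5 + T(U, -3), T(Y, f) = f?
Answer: -177225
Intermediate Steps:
k(U, Z) = 2/3 (k(U, Z) = (5 - 3)/3 = (1/3)*2 = 2/3)
q(H) = H**2
t = -8 (t = (2/3)*(-12) = -8)
O(J) = -9 - J**2
(73 + 352)*(t + O(-20)) = (73 + 352)*(-8 + (-9 - 1*(-20)**2)) = 425*(-8 + (-9 - 1*400)) = 425*(-8 + (-9 - 400)) = 425*(-8 - 409) = 425*(-417) = -177225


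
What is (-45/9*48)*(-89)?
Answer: 21360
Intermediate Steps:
(-45/9*48)*(-89) = (-45*⅑*48)*(-89) = -5*48*(-89) = -240*(-89) = 21360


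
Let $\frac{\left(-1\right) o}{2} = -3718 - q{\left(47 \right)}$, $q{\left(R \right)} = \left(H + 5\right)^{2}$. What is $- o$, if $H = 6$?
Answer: $-7678$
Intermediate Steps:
$q{\left(R \right)} = 121$ ($q{\left(R \right)} = \left(6 + 5\right)^{2} = 11^{2} = 121$)
$o = 7678$ ($o = - 2 \left(-3718 - 121\right) = \left(-2\right) \left(-3839\right) = 7678$)
$- o = \left(-1\right) 7678 = -7678$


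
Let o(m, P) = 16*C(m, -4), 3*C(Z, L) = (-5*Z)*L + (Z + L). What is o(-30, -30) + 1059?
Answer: -6967/3 ≈ -2322.3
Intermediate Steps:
C(Z, L) = L/3 + Z/3 - 5*L*Z/3 (C(Z, L) = ((-5*Z)*L + (Z + L))/3 = (-5*L*Z + (L + Z))/3 = (L + Z - 5*L*Z)/3 = L/3 + Z/3 - 5*L*Z/3)
o(m, P) = -64/3 + 112*m (o(m, P) = 16*((⅓)*(-4) + m/3 - 5/3*(-4)*m) = 16*(-4/3 + m/3 + 20*m/3) = 16*(-4/3 + 7*m) = -64/3 + 112*m)
o(-30, -30) + 1059 = (-64/3 + 112*(-30)) + 1059 = (-64/3 - 3360) + 1059 = -10144/3 + 1059 = -6967/3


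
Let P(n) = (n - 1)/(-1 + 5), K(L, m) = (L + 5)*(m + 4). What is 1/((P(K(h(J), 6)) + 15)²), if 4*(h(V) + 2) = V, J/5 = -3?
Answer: 64/10609 ≈ 0.0060326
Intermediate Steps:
J = -15 (J = 5*(-3) = -15)
h(V) = -2 + V/4
K(L, m) = (4 + m)*(5 + L) (K(L, m) = (5 + L)*(4 + m) = (4 + m)*(5 + L))
P(n) = -¼ + n/4 (P(n) = (-1 + n)/4 = (-1 + n)*(¼) = -¼ + n/4)
1/((P(K(h(J), 6)) + 15)²) = 1/(((-¼ + (20 + 4*(-2 + (¼)*(-15)) + 5*6 + (-2 + (¼)*(-15))*6)/4) + 15)²) = 1/(((-¼ + (20 + 4*(-2 - 15/4) + 30 + (-2 - 15/4)*6)/4) + 15)²) = 1/(((-¼ + (20 + 4*(-23/4) + 30 - 23/4*6)/4) + 15)²) = 1/(((-¼ + (20 - 23 + 30 - 69/2)/4) + 15)²) = 1/(((-¼ + (¼)*(-15/2)) + 15)²) = 1/(((-¼ - 15/8) + 15)²) = 1/((-17/8 + 15)²) = 1/((103/8)²) = 1/(10609/64) = 64/10609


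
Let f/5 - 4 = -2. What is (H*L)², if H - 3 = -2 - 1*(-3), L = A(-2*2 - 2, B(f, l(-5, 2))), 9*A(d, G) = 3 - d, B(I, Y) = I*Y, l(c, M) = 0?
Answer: 16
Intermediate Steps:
f = 10 (f = 20 + 5*(-2) = 20 - 10 = 10)
A(d, G) = ⅓ - d/9 (A(d, G) = (3 - d)/9 = ⅓ - d/9)
L = 1 (L = ⅓ - (-2*2 - 2)/9 = ⅓ - (-4 - 2)/9 = ⅓ - ⅑*(-6) = ⅓ + ⅔ = 1)
H = 4 (H = 3 + (-2 - 1*(-3)) = 3 + (-2 + 3) = 3 + 1 = 4)
(H*L)² = (4*1)² = 4² = 16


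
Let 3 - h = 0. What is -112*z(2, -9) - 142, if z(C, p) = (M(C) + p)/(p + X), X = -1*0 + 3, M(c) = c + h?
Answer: -650/3 ≈ -216.67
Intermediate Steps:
h = 3 (h = 3 - 1*0 = 3 + 0 = 3)
M(c) = 3 + c (M(c) = c + 3 = 3 + c)
X = 3 (X = 0 + 3 = 3)
z(C, p) = (3 + C + p)/(3 + p) (z(C, p) = ((3 + C) + p)/(p + 3) = (3 + C + p)/(3 + p))
-112*z(2, -9) - 142 = -112*(3 + 2 - 9)/(3 - 9) - 142 = -112*(-4)/(-6) - 142 = -(-56)*(-4)/3 - 142 = -112*2/3 - 142 = -224/3 - 142 = -650/3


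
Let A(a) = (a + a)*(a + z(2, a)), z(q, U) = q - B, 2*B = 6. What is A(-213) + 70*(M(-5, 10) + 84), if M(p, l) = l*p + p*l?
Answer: 90044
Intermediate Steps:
M(p, l) = 2*l*p (M(p, l) = l*p + l*p = 2*l*p)
B = 3 (B = (½)*6 = 3)
z(q, U) = -3 + q (z(q, U) = q - 1*3 = q - 3 = -3 + q)
A(a) = 2*a*(-1 + a) (A(a) = (a + a)*(a + (-3 + 2)) = (2*a)*(a - 1) = (2*a)*(-1 + a) = 2*a*(-1 + a))
A(-213) + 70*(M(-5, 10) + 84) = 2*(-213)*(-1 - 213) + 70*(2*10*(-5) + 84) = 2*(-213)*(-214) + 70*(-100 + 84) = 91164 + 70*(-16) = 91164 - 1120 = 90044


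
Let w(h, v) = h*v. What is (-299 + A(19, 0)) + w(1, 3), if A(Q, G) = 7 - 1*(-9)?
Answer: -280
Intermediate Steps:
A(Q, G) = 16 (A(Q, G) = 7 + 9 = 16)
(-299 + A(19, 0)) + w(1, 3) = (-299 + 16) + 1*3 = -283 + 3 = -280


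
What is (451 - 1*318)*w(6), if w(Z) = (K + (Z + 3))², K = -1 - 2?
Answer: 4788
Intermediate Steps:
K = -3
w(Z) = Z² (w(Z) = (-3 + (Z + 3))² = (-3 + (3 + Z))² = Z²)
(451 - 1*318)*w(6) = (451 - 1*318)*6² = (451 - 318)*36 = 133*36 = 4788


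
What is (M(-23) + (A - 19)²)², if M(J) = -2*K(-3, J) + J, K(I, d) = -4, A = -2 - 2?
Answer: 264196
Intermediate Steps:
A = -4
M(J) = 8 + J (M(J) = -2*(-4) + J = 8 + J)
(M(-23) + (A - 19)²)² = ((8 - 23) + (-4 - 19)²)² = (-15 + (-23)²)² = (-15 + 529)² = 514² = 264196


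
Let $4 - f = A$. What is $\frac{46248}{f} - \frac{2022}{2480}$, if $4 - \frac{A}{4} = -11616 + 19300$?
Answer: $\frac{6571389}{9524440} \approx 0.68995$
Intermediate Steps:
$A = -30720$ ($A = 16 - 4 \left(-11616 + 19300\right) = 16 - 30736 = -30720$)
$f = 30724$ ($f = 4 - -30720 = 4 + 30720 = 30724$)
$\frac{46248}{f} - \frac{2022}{2480} = \frac{46248}{30724} - \frac{2022}{2480} = 46248 \cdot \frac{1}{30724} - \frac{1011}{1240} = \frac{11562}{7681} - \frac{1011}{1240} = \frac{6571389}{9524440}$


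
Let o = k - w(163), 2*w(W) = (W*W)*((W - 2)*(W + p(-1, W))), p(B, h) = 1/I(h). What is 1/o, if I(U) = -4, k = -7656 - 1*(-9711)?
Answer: -8/2784707019 ≈ -2.8728e-9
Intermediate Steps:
k = 2055 (k = -7656 + 9711 = 2055)
p(B, h) = -¼ (p(B, h) = 1/(-4) = -¼)
w(W) = W²*(-2 + W)*(-¼ + W)/2 (w(W) = ((W*W)*((W - 2)*(W - ¼)))/2 = (W²*((-2 + W)*(-¼ + W)))/2 = (W²*(-2 + W)*(-¼ + W))/2 = W²*(-2 + W)*(-¼ + W)/2)
o = -2784707019/8 (o = 2055 - 163²*(2 - 9*163 + 4*163²)/8 = 2055 - 26569*(2 - 1467 + 4*26569)/8 = 2055 - 26569*(2 - 1467 + 106276)/8 = 2055 - 26569*104811/8 = 2055 - 1*2784723459/8 = 2055 - 2784723459/8 = -2784707019/8 ≈ -3.4809e+8)
1/o = 1/(-2784707019/8) = -8/2784707019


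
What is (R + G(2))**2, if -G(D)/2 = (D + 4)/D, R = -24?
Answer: 900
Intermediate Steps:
G(D) = -2*(4 + D)/D (G(D) = -2*(D + 4)/D = -2*(4 + D)/D)
(R + G(2))**2 = (-24 + (-2 - 8/2))**2 = (-24 + (-2 - 8*1/2))**2 = (-24 + (-2 - 4))**2 = (-24 - 6)**2 = (-30)**2 = 900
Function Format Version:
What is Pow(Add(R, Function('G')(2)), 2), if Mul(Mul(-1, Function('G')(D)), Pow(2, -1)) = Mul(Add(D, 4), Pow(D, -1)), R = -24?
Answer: 900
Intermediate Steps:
Function('G')(D) = Mul(-2, Pow(D, -1), Add(4, D)) (Function('G')(D) = Mul(-2, Mul(Add(D, 4), Pow(D, -1))) = Mul(-2, Mul(Add(4, D), Pow(D, -1))) = Mul(-2, Mul(Pow(D, -1), Add(4, D))) = Mul(-2, Pow(D, -1), Add(4, D)))
Pow(Add(R, Function('G')(2)), 2) = Pow(Add(-24, Add(-2, Mul(-8, Pow(2, -1)))), 2) = Pow(Add(-24, Add(-2, Mul(-8, Rational(1, 2)))), 2) = Pow(Add(-24, Add(-2, -4)), 2) = Pow(Add(-24, -6), 2) = Pow(-30, 2) = 900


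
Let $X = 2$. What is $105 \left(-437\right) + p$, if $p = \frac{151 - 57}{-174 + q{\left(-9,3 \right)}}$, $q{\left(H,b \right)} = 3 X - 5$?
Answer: $- \frac{7938199}{173} \approx -45886.0$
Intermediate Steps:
$q{\left(H,b \right)} = 1$ ($q{\left(H,b \right)} = 3 \cdot 2 - 5 = 6 - 5 = 1$)
$p = - \frac{94}{173}$ ($p = \frac{151 - 57}{-174 + 1} = \frac{94}{-173} = 94 \left(- \frac{1}{173}\right) = - \frac{94}{173} \approx -0.54335$)
$105 \left(-437\right) + p = 105 \left(-437\right) - \frac{94}{173} = -45885 - \frac{94}{173} = - \frac{7938199}{173}$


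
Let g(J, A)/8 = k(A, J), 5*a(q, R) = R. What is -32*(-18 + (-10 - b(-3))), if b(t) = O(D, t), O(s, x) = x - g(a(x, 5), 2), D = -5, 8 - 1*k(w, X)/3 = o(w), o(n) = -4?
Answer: -8416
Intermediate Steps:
k(w, X) = 36 (k(w, X) = 24 - 3*(-4) = 24 + 12 = 36)
a(q, R) = R/5
g(J, A) = 288 (g(J, A) = 8*36 = 288)
O(s, x) = -288 + x (O(s, x) = x - 1*288 = x - 288 = -288 + x)
b(t) = -288 + t
-32*(-18 + (-10 - b(-3))) = -32*(-18 + (-10 - (-288 - 3))) = -32*(-18 + (-10 - 1*(-291))) = -32*(-18 + (-10 + 291)) = -32*(-18 + 281) = -32*263 = -8416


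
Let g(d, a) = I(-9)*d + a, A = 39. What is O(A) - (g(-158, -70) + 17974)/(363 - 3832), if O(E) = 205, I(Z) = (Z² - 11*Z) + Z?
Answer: 702031/3469 ≈ 202.37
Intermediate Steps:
I(Z) = Z² - 10*Z
g(d, a) = a + 171*d (g(d, a) = (-9*(-10 - 9))*d + a = (-9*(-19))*d + a = 171*d + a = a + 171*d)
O(A) - (g(-158, -70) + 17974)/(363 - 3832) = 205 - ((-70 + 171*(-158)) + 17974)/(363 - 3832) = 205 - ((-70 - 27018) + 17974)/(-3469) = 205 - (-27088 + 17974)*(-1)/3469 = 205 - (-9114)*(-1)/3469 = 205 - 1*9114/3469 = 205 - 9114/3469 = 702031/3469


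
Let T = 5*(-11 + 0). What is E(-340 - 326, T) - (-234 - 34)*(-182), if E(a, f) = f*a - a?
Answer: -11480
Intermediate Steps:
T = -55 (T = 5*(-11) = -55)
E(a, f) = -a + a*f (E(a, f) = a*f - a = -a + a*f)
E(-340 - 326, T) - (-234 - 34)*(-182) = (-340 - 326)*(-1 - 55) - (-234 - 34)*(-182) = -666*(-56) - (-268)*(-182) = 37296 - 1*48776 = 37296 - 48776 = -11480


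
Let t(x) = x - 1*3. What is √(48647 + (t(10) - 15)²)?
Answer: √48711 ≈ 220.71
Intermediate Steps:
t(x) = -3 + x (t(x) = x - 3 = -3 + x)
√(48647 + (t(10) - 15)²) = √(48647 + ((-3 + 10) - 15)²) = √(48647 + (7 - 15)²) = √(48647 + (-8)²) = √(48647 + 64) = √48711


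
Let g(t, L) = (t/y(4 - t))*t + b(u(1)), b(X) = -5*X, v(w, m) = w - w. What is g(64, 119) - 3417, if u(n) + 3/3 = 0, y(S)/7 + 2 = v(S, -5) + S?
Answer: -742452/217 ≈ -3421.4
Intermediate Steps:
v(w, m) = 0
y(S) = -14 + 7*S (y(S) = -14 + 7*(0 + S) = -14 + 7*S)
u(n) = -1 (u(n) = -1 + 0 = -1)
g(t, L) = 5 + t**2/(14 - 7*t) (g(t, L) = (t/(-14 + 7*(4 - t)))*t - 5*(-1) = (t/(-14 + (28 - 7*t)))*t + 5 = (t/(14 - 7*t))*t + 5 = t**2/(14 - 7*t) + 5 = 5 + t**2/(14 - 7*t))
g(64, 119) - 3417 = (-70 - 1*64**2 + 35*64)/(7*(-2 + 64)) - 3417 = (1/7)*(-70 - 1*4096 + 2240)/62 - 3417 = (1/7)*(1/62)*(-70 - 4096 + 2240) - 3417 = (1/7)*(1/62)*(-1926) - 3417 = -963/217 - 3417 = -742452/217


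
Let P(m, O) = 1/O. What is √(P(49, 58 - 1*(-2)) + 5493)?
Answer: √4943715/30 ≈ 74.115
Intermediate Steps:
√(P(49, 58 - 1*(-2)) + 5493) = √(1/(58 - 1*(-2)) + 5493) = √(1/(58 + 2) + 5493) = √(1/60 + 5493) = √(329581/60) = √4943715/30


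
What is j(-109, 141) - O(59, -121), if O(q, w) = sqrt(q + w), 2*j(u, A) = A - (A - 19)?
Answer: 19/2 - I*sqrt(62) ≈ 9.5 - 7.874*I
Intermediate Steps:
j(u, A) = 19/2 (j(u, A) = (A - (A - 19))/2 = (A - (-19 + A))/2 = (A + (19 - A))/2 = (1/2)*19 = 19/2)
j(-109, 141) - O(59, -121) = 19/2 - sqrt(59 - 121) = 19/2 - sqrt(-62) = 19/2 - I*sqrt(62)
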